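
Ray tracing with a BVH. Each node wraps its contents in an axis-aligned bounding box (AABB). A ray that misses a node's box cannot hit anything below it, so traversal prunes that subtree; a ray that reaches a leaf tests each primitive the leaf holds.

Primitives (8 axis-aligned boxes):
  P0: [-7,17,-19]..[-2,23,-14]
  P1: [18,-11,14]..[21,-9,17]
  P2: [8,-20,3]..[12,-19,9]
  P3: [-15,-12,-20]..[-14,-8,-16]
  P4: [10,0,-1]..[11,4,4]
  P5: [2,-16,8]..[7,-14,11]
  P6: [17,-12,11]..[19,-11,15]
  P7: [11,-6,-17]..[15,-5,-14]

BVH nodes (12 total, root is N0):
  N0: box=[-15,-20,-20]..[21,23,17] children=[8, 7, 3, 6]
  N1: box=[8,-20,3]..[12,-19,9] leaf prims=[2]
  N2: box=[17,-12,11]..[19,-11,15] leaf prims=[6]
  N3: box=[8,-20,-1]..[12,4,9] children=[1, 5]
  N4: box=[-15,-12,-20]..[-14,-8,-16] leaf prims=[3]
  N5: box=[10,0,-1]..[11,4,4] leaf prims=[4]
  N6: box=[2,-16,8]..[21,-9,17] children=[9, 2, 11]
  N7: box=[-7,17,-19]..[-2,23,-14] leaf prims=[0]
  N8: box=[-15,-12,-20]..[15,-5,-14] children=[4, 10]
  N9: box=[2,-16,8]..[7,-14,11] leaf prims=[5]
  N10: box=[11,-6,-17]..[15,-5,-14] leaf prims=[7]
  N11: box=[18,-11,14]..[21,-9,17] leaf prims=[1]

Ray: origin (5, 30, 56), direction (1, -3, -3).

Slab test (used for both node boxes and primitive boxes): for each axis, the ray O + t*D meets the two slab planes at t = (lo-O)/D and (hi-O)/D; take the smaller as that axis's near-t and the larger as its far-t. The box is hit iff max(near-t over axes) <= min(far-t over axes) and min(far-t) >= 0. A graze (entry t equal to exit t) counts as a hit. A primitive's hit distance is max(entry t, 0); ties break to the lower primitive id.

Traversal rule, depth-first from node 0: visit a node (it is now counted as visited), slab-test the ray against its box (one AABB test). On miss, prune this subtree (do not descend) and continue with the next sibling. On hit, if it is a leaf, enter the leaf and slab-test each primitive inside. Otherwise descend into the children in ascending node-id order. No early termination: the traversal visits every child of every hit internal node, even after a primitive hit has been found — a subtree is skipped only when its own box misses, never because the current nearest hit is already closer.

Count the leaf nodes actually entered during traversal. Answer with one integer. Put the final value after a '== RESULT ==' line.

Walk:
N0 x:[-20,16] y:[7/3,50/3] z:[13,76/3] -> hit [13,16], descend [3, 6, 7, 8]
  N3 x:[3,7] y:[26/3,50/3] z:[47/3,19] -> miss, prune
  N6 x:[-3,16] y:[13,46/3] z:[13,16] -> hit [13,46/3], descend [2, 9, 11]
    N2 x:[12,14] y:[41/3,14] z:[41/3,15] -> hit [41/3,14] leaf, test {P6@t=41/3}
    N9 x:[-3,2] y:[44/3,46/3] z:[15,16] -> miss, prune
    N11 x:[13,16] y:[13,41/3] z:[13,14] -> hit [13,41/3] leaf, test {P1@t=13}
  N7 x:[-12,-7] y:[7/3,13/3] z:[70/3,25] -> miss, prune
  N8 x:[-20,10] y:[35/3,14] z:[70/3,76/3] -> miss, prune

order=[0, 3, 6, 2, 9, 11, 7, 8]  |boxes|=8  |leaves|=2  hit=P1

== RESULT ==
2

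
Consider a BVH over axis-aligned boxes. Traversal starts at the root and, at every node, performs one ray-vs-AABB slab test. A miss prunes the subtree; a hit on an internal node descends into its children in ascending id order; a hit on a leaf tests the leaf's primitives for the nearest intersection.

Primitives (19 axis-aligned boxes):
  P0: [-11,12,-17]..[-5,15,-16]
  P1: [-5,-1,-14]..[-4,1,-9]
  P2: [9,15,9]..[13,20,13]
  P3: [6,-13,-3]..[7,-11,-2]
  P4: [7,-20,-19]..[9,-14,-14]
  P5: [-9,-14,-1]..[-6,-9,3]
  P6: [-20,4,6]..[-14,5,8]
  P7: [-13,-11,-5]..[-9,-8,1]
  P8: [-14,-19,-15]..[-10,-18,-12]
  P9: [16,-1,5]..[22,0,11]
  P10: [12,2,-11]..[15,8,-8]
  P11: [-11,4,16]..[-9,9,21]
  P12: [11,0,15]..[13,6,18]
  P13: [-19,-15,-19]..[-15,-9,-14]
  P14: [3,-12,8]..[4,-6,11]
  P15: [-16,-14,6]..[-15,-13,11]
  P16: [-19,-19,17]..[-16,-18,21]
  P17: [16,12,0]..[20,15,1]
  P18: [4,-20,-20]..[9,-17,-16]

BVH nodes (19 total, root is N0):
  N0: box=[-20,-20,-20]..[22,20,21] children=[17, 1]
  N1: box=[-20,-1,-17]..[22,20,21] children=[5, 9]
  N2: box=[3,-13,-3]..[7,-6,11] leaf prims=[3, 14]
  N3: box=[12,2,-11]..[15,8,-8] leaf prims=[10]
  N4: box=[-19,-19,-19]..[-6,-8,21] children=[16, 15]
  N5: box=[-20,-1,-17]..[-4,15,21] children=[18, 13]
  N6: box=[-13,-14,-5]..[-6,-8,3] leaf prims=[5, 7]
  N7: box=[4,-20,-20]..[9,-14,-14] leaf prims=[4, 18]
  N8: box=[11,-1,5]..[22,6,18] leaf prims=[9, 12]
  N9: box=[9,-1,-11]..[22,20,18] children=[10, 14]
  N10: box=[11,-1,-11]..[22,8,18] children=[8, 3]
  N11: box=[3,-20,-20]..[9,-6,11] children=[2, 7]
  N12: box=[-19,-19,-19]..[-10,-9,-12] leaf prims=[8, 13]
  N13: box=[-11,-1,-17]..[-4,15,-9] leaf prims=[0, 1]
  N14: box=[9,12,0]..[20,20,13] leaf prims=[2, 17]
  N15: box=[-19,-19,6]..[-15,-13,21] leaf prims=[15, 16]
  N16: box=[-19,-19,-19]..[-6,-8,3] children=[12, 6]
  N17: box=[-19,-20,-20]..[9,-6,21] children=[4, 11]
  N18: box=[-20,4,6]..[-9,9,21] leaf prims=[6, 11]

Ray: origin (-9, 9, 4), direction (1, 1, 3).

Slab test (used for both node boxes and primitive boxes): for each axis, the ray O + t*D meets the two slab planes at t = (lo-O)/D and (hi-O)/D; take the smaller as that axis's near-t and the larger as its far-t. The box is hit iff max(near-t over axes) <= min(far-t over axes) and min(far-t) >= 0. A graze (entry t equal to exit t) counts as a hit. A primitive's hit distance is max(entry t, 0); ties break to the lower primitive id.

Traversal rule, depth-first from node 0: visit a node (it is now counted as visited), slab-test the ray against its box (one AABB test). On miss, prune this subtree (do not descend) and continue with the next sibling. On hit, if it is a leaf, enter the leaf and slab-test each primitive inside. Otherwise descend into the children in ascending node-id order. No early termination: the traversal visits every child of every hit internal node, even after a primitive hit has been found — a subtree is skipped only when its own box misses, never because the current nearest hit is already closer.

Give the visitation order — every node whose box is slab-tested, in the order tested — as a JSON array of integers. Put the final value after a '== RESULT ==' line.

Walk:
N0 x:[-11,31] y:[-29,11] z:[-8,17/3] -> hit [-8,17/3], descend [1, 17]
  N1 x:[-11,31] y:[-10,11] z:[-7,17/3] -> hit [-7,17/3], descend [5, 9]
    N5 x:[-11,5] y:[-10,6] z:[-7,17/3] -> hit [-7,5], descend [13, 18]
      N13 x:[-2,5] y:[-10,6] z:[-7,-13/3] -> miss, prune
      N18 x:[-11,0] y:[-5,0] z:[2/3,17/3] -> miss, prune
    N9 x:[18,31] y:[-10,11] z:[-5,14/3] -> miss, prune
  N17 x:[-10,18] y:[-29,-15] z:[-8,17/3] -> miss, prune

Summary -> nodes [0, 1, 5, 13, 18, 9, 17]; box-tests=7; leaf-entries=0; first=miss

== RESULT ==
[0, 1, 5, 13, 18, 9, 17]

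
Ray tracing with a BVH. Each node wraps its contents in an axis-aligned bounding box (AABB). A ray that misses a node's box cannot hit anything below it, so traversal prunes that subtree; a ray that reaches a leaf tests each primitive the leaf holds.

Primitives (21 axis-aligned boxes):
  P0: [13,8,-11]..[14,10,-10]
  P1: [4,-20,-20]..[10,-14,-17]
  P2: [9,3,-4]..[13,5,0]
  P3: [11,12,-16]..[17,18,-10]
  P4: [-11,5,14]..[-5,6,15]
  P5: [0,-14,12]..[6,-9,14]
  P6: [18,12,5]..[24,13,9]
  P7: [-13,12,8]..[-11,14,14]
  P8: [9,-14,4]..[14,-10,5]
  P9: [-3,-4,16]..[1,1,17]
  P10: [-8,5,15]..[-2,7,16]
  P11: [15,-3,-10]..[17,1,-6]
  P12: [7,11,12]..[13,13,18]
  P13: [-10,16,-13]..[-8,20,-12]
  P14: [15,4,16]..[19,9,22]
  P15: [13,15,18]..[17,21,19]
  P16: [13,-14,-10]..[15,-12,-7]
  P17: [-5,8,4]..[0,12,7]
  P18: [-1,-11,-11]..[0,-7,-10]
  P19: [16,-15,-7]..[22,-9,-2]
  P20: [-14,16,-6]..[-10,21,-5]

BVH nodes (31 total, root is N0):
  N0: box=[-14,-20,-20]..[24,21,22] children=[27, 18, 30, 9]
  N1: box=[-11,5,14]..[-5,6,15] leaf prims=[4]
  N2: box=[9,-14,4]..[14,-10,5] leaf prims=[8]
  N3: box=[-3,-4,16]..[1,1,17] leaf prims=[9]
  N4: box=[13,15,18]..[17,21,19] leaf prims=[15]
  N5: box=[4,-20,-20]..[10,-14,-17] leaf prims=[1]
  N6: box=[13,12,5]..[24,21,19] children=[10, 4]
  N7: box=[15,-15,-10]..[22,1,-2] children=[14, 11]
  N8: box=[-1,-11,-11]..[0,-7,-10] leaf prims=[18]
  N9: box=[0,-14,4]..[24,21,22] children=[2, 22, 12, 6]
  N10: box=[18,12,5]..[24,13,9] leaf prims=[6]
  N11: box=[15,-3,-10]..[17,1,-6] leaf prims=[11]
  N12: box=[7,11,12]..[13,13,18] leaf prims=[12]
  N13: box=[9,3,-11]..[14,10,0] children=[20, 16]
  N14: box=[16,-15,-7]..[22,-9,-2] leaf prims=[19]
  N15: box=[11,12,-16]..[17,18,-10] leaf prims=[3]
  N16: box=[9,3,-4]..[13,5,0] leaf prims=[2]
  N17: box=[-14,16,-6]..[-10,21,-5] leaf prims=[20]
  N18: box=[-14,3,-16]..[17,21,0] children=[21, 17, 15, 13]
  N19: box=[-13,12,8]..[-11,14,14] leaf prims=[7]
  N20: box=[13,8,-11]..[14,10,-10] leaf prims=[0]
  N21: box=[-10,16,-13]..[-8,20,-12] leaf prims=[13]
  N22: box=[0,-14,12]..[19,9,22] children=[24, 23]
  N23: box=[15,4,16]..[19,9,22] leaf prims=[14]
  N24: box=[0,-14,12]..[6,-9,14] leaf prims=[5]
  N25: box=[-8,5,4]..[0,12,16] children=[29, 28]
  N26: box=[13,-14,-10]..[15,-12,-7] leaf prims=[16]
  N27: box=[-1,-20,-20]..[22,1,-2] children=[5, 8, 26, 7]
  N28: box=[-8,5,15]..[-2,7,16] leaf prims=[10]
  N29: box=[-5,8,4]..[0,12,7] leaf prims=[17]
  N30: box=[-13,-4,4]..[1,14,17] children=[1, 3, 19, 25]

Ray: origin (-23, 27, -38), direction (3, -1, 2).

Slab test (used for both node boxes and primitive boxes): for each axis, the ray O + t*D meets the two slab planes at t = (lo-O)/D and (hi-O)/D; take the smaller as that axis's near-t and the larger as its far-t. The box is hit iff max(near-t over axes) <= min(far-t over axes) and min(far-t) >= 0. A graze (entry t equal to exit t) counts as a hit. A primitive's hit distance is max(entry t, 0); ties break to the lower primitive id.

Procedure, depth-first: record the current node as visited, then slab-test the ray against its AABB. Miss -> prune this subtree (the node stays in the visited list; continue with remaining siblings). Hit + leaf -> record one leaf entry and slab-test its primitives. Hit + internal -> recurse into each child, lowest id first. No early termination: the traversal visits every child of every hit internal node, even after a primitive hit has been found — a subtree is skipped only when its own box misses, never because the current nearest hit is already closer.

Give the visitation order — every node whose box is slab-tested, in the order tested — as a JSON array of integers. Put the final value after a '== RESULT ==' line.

Traverse from the root:
N0 x:[3,47/3] y:[6,47] z:[9,30] -> hit [9,47/3], descend [9, 18, 27, 30]
  N9 x:[23/3,47/3] y:[6,41] z:[21,30] -> miss, prune
  N18 x:[3,40/3] y:[6,24] z:[11,19] -> hit [11,40/3], descend [13, 15, 17, 21]
    N13 x:[32/3,37/3] y:[17,24] z:[27/2,19] -> miss, prune
    N15 x:[34/3,40/3] y:[9,15] z:[11,14] -> hit [34/3,40/3] leaf, test {P3@t=34/3}
    N17 x:[3,13/3] y:[6,11] z:[16,33/2] -> miss, prune
    N21 x:[13/3,5] y:[7,11] z:[25/2,13] -> miss, prune
  N27 x:[22/3,15] y:[26,47] z:[9,18] -> miss, prune
  N30 x:[10/3,8] y:[13,31] z:[21,55/2] -> miss, prune

9 AABB tests over nodes [0, 9, 18, 13, 15, 17, 21, 27, 30]; 1 leaf entered; closest P3.

== RESULT ==
[0, 9, 18, 13, 15, 17, 21, 27, 30]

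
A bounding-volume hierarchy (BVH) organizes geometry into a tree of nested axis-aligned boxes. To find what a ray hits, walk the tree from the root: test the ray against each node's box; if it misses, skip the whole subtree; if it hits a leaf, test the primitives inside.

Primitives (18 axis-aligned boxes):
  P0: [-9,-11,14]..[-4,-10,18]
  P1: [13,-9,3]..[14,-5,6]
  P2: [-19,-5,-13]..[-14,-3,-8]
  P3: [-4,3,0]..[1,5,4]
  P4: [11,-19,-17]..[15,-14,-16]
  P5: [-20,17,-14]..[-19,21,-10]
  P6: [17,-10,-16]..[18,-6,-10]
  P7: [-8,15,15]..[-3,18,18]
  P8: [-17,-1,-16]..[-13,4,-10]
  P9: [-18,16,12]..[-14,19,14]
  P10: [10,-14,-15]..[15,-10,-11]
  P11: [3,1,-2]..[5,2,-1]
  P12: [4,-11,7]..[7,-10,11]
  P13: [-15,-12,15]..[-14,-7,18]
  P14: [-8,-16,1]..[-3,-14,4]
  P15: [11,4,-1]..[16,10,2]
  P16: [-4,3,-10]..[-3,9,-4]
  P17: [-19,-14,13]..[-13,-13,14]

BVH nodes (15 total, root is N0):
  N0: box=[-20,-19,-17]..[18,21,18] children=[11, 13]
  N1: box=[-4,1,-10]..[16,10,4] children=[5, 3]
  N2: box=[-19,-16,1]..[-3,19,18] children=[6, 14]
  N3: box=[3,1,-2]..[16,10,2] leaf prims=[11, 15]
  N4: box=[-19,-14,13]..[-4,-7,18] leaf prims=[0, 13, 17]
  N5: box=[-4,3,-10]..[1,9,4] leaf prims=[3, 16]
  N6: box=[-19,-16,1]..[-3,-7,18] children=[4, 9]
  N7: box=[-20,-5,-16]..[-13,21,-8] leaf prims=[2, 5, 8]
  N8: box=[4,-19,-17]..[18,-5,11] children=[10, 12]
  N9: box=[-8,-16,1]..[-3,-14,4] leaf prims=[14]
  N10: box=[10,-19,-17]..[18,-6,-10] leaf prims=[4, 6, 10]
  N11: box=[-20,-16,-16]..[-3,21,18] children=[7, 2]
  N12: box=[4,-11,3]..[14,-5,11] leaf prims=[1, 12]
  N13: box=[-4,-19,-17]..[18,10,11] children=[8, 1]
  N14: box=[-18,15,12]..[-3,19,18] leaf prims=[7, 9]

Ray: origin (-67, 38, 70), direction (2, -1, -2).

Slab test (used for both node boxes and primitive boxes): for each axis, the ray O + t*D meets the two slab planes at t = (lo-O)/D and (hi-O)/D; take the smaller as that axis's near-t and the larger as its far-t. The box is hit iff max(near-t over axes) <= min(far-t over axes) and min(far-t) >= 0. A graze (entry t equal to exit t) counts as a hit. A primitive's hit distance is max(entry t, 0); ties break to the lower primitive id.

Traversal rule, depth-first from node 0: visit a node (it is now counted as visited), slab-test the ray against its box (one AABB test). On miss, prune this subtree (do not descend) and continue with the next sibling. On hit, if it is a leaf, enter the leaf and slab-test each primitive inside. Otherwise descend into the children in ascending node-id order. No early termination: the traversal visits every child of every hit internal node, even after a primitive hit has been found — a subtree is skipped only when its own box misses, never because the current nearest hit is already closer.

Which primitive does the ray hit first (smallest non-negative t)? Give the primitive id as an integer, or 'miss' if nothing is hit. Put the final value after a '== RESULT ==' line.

Walk:
N0 x:[47/2,85/2] y:[17,57] z:[26,87/2] -> hit [26,85/2], descend [11, 13]
  N11 x:[47/2,32] y:[17,54] z:[26,43] -> hit [26,32], descend [2, 7]
    N2 x:[24,32] y:[19,54] z:[26,69/2] -> hit [26,32], descend [6, 14]
      N6 x:[24,32] y:[45,54] z:[26,69/2] -> miss, prune
      N14 x:[49/2,32] y:[19,23] z:[26,29] -> miss, prune
    N7 x:[47/2,27] y:[17,43] z:[39,43] -> miss, prune
  N13 x:[63/2,85/2] y:[28,57] z:[59/2,87/2] -> hit [63/2,85/2], descend [1, 8]
    N1 x:[63/2,83/2] y:[28,37] z:[33,40] -> hit [33,37], descend [3, 5]
      N3 x:[35,83/2] y:[28,37] z:[34,36] -> hit [35,36] leaf, test {P11@t=36, P15(miss)}
      N5 x:[63/2,34] y:[29,35] z:[33,40] -> hit [33,34] leaf, test {P3@t=33, P16(miss)}
    N8 x:[71/2,85/2] y:[43,57] z:[59/2,87/2] -> miss, prune

Summary -> nodes [0, 11, 2, 6, 14, 7, 13, 1, 3, 5, 8]; box-tests=11; leaf-entries=2; first=P3

== RESULT ==
3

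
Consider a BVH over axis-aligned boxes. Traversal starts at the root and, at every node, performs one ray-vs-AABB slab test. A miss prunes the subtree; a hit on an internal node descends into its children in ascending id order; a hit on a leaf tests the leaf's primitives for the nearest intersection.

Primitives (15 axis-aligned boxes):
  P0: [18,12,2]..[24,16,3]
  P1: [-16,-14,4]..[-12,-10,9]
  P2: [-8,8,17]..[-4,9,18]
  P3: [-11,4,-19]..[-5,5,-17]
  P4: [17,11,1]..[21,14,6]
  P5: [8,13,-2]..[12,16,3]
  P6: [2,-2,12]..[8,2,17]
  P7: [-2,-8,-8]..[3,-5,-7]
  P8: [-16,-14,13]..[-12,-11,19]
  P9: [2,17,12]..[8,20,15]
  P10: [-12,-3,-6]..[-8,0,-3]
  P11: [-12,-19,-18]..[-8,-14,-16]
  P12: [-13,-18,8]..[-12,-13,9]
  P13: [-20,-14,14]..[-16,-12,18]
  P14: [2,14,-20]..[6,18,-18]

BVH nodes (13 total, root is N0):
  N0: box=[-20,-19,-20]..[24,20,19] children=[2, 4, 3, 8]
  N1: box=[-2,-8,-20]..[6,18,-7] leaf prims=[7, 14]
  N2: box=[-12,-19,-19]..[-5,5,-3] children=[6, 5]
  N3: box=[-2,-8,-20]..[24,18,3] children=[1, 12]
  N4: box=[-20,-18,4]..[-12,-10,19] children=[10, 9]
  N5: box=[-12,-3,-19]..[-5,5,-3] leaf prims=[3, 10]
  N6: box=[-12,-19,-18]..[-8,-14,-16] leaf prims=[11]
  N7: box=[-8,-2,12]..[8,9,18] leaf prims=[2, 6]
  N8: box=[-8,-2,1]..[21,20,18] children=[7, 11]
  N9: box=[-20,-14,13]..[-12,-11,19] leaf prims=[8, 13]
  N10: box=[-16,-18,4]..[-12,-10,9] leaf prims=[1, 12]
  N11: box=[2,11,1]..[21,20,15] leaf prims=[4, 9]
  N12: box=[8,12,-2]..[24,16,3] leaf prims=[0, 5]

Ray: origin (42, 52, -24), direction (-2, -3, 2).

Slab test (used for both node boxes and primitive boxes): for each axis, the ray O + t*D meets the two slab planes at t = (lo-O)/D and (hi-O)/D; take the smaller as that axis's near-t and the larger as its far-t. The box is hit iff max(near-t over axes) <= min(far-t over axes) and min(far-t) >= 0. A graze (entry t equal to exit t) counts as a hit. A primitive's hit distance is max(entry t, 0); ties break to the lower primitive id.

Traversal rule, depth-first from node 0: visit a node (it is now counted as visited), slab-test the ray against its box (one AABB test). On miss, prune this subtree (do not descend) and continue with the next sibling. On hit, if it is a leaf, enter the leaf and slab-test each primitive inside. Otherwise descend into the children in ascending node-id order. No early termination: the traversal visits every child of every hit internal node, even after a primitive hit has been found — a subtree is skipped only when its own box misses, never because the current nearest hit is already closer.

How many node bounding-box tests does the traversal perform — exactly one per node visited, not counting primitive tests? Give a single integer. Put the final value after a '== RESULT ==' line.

Trace the traversal:
N0 x:[9,31] y:[32/3,71/3] z:[2,43/2] -> hit [32/3,43/2], descend [2, 3, 4, 8]
  N2 x:[47/2,27] y:[47/3,71/3] z:[5/2,21/2] -> miss, prune
  N3 x:[9,22] y:[34/3,20] z:[2,27/2] -> hit [34/3,27/2], descend [1, 12]
    N1 x:[18,22] y:[34/3,20] z:[2,17/2] -> miss, prune
    N12 x:[9,17] y:[12,40/3] z:[11,27/2] -> hit [12,40/3] leaf, test {P0(miss), P5(miss)}
  N4 x:[27,31] y:[62/3,70/3] z:[14,43/2] -> miss, prune
  N8 x:[21/2,25] y:[32/3,18] z:[25/2,21] -> hit [25/2,18], descend [7, 11]
    N7 x:[17,25] y:[43/3,18] z:[18,21] -> hit [18,18] leaf, test {P2(miss), P6@t=18}
    N11 x:[21/2,20] y:[32/3,41/3] z:[25/2,39/2] -> hit [25/2,41/3] leaf, test {P4(miss), P9(miss)}

order=[0, 2, 3, 1, 12, 4, 8, 7, 11]  |boxes|=9  |leaves|=3  hit=P6

== RESULT ==
9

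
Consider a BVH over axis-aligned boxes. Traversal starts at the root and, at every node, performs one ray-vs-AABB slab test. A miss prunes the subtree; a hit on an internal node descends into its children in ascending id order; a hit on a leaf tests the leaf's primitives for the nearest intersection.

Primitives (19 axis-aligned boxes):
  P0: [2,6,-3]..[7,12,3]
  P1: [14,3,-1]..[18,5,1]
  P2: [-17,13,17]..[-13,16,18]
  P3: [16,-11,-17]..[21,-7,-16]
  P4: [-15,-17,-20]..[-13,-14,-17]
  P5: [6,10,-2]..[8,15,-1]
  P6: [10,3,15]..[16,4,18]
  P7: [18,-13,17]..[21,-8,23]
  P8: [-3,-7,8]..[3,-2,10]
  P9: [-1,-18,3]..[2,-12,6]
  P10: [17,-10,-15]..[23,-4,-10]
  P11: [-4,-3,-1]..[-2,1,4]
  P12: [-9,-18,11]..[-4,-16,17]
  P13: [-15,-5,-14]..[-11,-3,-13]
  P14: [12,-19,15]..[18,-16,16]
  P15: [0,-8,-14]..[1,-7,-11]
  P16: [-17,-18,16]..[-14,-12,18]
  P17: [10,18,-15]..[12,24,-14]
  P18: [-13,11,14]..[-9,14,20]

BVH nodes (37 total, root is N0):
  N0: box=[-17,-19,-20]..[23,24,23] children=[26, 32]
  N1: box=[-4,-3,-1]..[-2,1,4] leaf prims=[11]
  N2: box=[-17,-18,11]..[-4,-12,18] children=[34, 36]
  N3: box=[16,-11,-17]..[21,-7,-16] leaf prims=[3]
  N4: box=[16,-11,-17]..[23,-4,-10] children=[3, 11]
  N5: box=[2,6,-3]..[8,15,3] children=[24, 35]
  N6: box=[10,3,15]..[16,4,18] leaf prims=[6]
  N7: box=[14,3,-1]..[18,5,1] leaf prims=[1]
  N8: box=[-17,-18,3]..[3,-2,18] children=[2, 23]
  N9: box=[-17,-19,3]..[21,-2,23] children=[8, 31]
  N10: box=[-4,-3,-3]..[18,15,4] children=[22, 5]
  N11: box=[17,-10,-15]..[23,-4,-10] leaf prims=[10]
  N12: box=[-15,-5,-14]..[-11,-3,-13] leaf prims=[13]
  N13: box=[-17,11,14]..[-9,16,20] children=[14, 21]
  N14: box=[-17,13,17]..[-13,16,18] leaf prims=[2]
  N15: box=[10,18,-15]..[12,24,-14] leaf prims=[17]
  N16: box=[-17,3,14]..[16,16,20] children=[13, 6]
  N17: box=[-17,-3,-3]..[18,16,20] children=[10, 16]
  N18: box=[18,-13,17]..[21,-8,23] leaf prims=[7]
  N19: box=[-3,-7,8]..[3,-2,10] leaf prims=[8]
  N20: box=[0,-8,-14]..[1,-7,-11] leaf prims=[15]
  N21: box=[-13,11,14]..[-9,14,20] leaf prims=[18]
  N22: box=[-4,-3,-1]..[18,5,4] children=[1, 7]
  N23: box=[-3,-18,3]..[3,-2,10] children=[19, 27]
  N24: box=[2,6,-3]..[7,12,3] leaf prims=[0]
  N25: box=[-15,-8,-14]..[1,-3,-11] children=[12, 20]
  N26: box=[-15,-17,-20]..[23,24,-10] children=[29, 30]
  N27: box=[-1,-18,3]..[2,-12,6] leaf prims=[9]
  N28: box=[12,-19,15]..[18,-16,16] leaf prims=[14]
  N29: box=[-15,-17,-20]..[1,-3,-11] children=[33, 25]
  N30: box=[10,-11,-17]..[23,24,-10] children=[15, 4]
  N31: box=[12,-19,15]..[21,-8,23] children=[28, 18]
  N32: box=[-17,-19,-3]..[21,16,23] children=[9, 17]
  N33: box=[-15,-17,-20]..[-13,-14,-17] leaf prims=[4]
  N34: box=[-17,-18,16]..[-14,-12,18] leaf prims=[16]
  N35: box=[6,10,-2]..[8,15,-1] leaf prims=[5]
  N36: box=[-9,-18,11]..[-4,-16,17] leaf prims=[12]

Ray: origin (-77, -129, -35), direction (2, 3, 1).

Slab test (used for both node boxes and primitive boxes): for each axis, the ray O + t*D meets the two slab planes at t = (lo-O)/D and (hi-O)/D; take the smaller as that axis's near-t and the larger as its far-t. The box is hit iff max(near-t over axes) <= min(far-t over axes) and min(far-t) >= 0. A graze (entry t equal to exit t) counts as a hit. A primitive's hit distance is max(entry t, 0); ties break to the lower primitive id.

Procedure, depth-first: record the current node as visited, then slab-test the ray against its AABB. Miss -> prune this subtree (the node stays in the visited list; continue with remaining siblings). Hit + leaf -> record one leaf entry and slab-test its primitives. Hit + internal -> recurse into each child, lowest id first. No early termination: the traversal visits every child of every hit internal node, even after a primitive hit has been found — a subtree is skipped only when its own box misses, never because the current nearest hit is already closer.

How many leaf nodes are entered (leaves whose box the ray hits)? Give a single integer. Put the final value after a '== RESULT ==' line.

Walk:
N0 x:[30,50] y:[110/3,51] z:[15,58] -> hit [110/3,50], descend [26, 32]
  N26 x:[31,50] y:[112/3,51] z:[15,25] -> miss, prune
  N32 x:[30,49] y:[110/3,145/3] z:[32,58] -> hit [110/3,145/3], descend [9, 17]
    N9 x:[30,49] y:[110/3,127/3] z:[38,58] -> hit [38,127/3], descend [8, 31]
      N8 x:[30,40] y:[37,127/3] z:[38,53] -> hit [38,40], descend [2, 23]
        N2 x:[30,73/2] y:[37,39] z:[46,53] -> miss, prune
        N23 x:[37,40] y:[37,127/3] z:[38,45] -> hit [38,40], descend [19, 27]
          N19 x:[37,40] y:[122/3,127/3] z:[43,45] -> miss, prune
          N27 x:[38,79/2] y:[37,39] z:[38,41] -> hit [38,39] leaf, test {P9@t=38}
      N31 x:[89/2,49] y:[110/3,121/3] z:[50,58] -> miss, prune
    N17 x:[30,95/2] y:[42,145/3] z:[32,55] -> hit [42,95/2], descend [10, 16]
      N10 x:[73/2,95/2] y:[42,48] z:[32,39] -> miss, prune
      N16 x:[30,93/2] y:[44,145/3] z:[49,55] -> miss, prune

13 AABB tests over nodes [0, 26, 32, 9, 8, 2, 23, 19, 27, 31, 17, 10, 16]; 1 leaf entered; closest P9.

== RESULT ==
1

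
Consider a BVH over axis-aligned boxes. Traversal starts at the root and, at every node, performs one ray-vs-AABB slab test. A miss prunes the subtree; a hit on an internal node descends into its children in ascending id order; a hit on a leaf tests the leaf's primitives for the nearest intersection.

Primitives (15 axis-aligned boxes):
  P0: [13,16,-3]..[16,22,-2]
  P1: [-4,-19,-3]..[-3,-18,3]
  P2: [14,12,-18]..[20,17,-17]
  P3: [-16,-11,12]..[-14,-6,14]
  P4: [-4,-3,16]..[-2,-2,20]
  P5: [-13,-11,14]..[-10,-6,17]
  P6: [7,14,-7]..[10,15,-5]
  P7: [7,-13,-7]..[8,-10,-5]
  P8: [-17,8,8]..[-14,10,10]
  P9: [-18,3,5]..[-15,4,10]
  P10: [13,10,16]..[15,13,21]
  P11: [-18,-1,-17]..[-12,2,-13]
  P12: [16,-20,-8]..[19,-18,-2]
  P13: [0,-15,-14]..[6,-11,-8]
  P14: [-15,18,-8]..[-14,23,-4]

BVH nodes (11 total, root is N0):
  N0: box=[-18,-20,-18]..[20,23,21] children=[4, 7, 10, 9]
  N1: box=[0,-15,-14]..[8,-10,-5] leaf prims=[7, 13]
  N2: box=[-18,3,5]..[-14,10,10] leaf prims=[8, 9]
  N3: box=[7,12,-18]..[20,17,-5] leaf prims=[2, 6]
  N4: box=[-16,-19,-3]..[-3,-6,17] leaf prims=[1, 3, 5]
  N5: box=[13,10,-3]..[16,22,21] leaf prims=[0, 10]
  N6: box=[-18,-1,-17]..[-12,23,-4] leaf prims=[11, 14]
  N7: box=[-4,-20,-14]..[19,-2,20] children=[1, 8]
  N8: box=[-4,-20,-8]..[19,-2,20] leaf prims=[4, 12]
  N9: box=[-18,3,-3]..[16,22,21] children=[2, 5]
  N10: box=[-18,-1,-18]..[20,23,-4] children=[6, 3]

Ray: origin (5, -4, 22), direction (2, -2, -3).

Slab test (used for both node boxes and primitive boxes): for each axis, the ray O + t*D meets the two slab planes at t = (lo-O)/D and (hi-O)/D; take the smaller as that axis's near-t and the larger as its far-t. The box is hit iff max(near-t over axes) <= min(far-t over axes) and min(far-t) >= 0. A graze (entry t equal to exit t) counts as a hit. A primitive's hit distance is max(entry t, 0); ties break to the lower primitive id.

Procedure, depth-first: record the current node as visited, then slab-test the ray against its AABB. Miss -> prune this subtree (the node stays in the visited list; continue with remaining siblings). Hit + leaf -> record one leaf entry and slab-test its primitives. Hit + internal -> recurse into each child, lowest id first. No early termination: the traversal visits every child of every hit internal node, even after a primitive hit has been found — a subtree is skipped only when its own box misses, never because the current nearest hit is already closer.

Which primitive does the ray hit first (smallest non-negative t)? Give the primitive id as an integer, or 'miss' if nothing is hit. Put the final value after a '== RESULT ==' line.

Trace the traversal:
N0 x:[-23/2,15/2] y:[-27/2,8] z:[1/3,40/3] -> hit [1/3,15/2], descend [4, 7, 9, 10]
  N4 x:[-21/2,-4] y:[1,15/2] z:[5/3,25/3] -> miss, prune
  N7 x:[-9/2,7] y:[-1,8] z:[2/3,12] -> hit [2/3,7], descend [1, 8]
    N1 x:[-5/2,3/2] y:[3,11/2] z:[9,12] -> miss, prune
    N8 x:[-9/2,7] y:[-1,8] z:[2/3,10] -> hit [2/3,7] leaf, test {P4(miss), P12(miss)}
  N9 x:[-23/2,11/2] y:[-13,-7/2] z:[1/3,25/3] -> miss, prune
  N10 x:[-23/2,15/2] y:[-27/2,-3/2] z:[26/3,40/3] -> miss, prune

Visited [0, 4, 7, 1, 8, 9, 10]. Tests: 7 box, 1 leaf. Nearest: miss.

== RESULT ==
miss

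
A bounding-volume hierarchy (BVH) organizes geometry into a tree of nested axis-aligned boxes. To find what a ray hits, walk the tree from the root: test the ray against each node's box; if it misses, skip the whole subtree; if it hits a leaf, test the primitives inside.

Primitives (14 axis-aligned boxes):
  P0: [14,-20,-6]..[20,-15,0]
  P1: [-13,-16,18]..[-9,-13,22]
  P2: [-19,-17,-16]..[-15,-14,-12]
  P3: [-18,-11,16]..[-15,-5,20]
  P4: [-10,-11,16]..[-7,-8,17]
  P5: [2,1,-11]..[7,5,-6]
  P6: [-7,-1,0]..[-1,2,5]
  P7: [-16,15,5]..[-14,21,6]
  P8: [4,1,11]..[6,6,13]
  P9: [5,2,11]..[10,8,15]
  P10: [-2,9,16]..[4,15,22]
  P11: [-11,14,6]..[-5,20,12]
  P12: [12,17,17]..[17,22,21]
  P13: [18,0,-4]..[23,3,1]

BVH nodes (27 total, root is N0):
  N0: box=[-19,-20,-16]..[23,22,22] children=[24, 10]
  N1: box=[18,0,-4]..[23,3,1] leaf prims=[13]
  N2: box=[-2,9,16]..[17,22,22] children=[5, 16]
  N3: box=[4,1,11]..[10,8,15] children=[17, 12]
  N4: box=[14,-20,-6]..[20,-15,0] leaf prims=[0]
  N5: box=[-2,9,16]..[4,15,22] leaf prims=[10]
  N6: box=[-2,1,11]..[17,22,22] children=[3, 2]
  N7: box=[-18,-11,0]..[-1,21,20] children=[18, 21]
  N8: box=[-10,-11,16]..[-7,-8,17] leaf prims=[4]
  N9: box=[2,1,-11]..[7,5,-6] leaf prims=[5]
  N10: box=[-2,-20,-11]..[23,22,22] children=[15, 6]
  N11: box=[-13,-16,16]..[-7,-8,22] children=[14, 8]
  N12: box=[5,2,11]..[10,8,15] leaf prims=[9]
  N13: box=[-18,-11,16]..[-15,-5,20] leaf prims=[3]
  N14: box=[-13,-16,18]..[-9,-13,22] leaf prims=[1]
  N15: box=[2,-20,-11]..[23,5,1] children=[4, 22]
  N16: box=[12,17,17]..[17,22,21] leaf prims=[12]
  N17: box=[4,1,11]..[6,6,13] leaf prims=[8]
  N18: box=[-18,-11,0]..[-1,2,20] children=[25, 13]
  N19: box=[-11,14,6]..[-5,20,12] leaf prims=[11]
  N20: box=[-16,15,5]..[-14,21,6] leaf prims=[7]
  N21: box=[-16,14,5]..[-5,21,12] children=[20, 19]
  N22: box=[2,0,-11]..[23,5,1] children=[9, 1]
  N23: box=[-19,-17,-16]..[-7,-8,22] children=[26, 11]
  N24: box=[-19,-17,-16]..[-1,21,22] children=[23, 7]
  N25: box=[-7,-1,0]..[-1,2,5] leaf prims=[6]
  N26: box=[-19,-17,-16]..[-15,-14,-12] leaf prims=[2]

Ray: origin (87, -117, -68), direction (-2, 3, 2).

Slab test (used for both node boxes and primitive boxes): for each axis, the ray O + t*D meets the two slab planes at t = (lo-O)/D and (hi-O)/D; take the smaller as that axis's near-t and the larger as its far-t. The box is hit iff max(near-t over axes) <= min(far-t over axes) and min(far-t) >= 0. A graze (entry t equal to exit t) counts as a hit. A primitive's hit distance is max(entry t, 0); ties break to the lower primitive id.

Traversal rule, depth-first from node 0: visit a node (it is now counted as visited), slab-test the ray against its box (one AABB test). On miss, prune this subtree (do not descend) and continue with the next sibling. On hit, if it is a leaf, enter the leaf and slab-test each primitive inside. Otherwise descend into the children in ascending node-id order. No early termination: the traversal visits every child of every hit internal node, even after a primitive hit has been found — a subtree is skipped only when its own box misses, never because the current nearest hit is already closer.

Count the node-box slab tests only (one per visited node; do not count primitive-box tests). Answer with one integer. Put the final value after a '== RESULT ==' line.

Walk:
N0 x:[32,53] y:[97/3,139/3] z:[26,45] -> hit [97/3,45], descend [10, 24]
  N10 x:[32,89/2] y:[97/3,139/3] z:[57/2,45] -> hit [97/3,89/2], descend [6, 15]
    N6 x:[35,89/2] y:[118/3,139/3] z:[79/2,45] -> hit [79/2,89/2], descend [2, 3]
      N2 x:[35,89/2] y:[42,139/3] z:[42,45] -> hit [42,89/2], descend [5, 16]
        N5 x:[83/2,89/2] y:[42,44] z:[42,45] -> hit [42,44] leaf, test {P10@t=42}
        N16 x:[35,75/2] y:[134/3,139/3] z:[85/2,89/2] -> miss, prune
      N3 x:[77/2,83/2] y:[118/3,125/3] z:[79/2,83/2] -> hit [79/2,83/2], descend [12, 17]
        N12 x:[77/2,41] y:[119/3,125/3] z:[79/2,83/2] -> hit [119/3,41] leaf, test {P9@t=119/3}
        N17 x:[81/2,83/2] y:[118/3,41] z:[79/2,81/2] -> hit [81/2,81/2] leaf, test {P8@t=81/2}
    N15 x:[32,85/2] y:[97/3,122/3] z:[57/2,69/2] -> hit [97/3,69/2], descend [4, 22]
      N4 x:[67/2,73/2] y:[97/3,34] z:[31,34] -> hit [67/2,34] leaf, test {P0@t=67/2}
      N22 x:[32,85/2] y:[39,122/3] z:[57/2,69/2] -> miss, prune
  N24 x:[44,53] y:[100/3,46] z:[26,45] -> hit [44,45], descend [7, 23]
    N7 x:[44,105/2] y:[106/3,46] z:[34,44] -> hit [44,44], descend [18, 21]
      N18 x:[44,105/2] y:[106/3,119/3] z:[34,44] -> miss, prune
      N21 x:[46,103/2] y:[131/3,46] z:[73/2,40] -> miss, prune
    N23 x:[47,53] y:[100/3,109/3] z:[26,45] -> miss, prune

Summary -> nodes [0, 10, 6, 2, 5, 16, 3, 12, 17, 15, 4, 22, 24, 7, 18, 21, 23]; box-tests=17; leaf-entries=4; first=P0

== RESULT ==
17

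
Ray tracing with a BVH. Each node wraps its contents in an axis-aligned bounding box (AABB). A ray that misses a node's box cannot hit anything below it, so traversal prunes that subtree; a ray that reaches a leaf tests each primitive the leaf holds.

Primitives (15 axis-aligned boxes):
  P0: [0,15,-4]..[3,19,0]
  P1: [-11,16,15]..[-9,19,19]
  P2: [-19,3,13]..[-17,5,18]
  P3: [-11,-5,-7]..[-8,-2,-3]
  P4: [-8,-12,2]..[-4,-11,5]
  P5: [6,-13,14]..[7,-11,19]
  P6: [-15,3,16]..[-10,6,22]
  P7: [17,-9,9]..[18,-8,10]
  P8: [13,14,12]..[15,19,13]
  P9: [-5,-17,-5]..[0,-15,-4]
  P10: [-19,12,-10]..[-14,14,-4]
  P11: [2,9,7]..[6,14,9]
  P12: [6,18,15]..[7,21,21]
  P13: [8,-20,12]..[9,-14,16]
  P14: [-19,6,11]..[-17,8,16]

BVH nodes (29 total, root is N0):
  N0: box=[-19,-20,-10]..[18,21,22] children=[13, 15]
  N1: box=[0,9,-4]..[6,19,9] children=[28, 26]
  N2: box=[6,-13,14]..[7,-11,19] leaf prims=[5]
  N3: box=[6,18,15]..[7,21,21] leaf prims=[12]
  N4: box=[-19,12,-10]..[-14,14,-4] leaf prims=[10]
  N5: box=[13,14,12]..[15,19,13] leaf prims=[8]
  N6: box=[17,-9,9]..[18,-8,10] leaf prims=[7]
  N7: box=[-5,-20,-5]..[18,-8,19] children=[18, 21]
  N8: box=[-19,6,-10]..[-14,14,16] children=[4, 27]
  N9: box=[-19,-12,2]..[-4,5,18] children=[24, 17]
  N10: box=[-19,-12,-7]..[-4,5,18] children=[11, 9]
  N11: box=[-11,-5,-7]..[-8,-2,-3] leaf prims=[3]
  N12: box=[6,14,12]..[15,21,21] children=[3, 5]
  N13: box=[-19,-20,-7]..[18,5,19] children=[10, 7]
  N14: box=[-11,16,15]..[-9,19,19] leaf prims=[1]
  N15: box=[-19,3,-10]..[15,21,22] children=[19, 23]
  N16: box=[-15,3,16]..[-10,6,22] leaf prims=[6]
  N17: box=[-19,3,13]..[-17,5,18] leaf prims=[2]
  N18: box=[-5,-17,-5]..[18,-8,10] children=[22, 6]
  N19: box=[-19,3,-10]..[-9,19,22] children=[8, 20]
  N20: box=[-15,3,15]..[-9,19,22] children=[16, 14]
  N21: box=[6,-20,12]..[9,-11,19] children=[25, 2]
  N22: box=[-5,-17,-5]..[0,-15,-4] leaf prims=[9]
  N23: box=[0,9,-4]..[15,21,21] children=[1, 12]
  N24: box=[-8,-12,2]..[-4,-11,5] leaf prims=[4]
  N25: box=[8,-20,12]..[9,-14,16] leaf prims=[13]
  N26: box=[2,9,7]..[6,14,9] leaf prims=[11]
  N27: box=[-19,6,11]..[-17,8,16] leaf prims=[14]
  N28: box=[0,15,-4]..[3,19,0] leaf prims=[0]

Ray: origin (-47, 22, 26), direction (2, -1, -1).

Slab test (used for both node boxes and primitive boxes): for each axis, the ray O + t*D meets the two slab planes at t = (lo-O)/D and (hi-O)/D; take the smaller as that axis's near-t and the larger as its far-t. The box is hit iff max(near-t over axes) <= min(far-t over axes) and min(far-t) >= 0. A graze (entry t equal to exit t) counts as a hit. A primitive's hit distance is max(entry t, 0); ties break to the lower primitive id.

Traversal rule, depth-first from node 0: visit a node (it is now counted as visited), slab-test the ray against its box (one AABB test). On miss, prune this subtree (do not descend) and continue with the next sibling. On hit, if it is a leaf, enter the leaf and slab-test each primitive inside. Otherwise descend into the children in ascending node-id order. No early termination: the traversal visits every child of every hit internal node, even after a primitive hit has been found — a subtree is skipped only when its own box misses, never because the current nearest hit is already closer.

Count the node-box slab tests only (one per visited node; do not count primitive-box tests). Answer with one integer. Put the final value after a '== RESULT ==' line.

Traverse from the root:
N0 x:[14,65/2] y:[1,42] z:[4,36] -> hit [14,65/2], descend [13, 15]
  N13 x:[14,65/2] y:[17,42] z:[7,33] -> hit [17,65/2], descend [7, 10]
    N7 x:[21,65/2] y:[30,42] z:[7,31] -> hit [30,31], descend [18, 21]
      N18 x:[21,65/2] y:[30,39] z:[16,31] -> hit [30,31], descend [6, 22]
        N6 x:[32,65/2] y:[30,31] z:[16,17] -> miss, prune
        N22 x:[21,47/2] y:[37,39] z:[30,31] -> miss, prune
      N21 x:[53/2,28] y:[33,42] z:[7,14] -> miss, prune
    N10 x:[14,43/2] y:[17,34] z:[8,33] -> hit [17,43/2], descend [9, 11]
      N9 x:[14,43/2] y:[17,34] z:[8,24] -> hit [17,43/2], descend [17, 24]
        N17 x:[14,15] y:[17,19] z:[8,13] -> miss, prune
        N24 x:[39/2,43/2] y:[33,34] z:[21,24] -> miss, prune
      N11 x:[18,39/2] y:[24,27] z:[29,33] -> miss, prune
  N15 x:[14,31] y:[1,19] z:[4,36] -> hit [14,19], descend [19, 23]
    N19 x:[14,19] y:[3,19] z:[4,36] -> hit [14,19], descend [8, 20]
      N8 x:[14,33/2] y:[8,16] z:[10,36] -> hit [14,16], descend [4, 27]
        N4 x:[14,33/2] y:[8,10] z:[30,36] -> miss, prune
        N27 x:[14,15] y:[14,16] z:[10,15] -> hit [14,15] leaf, test {P14@t=14}
      N20 x:[16,19] y:[3,19] z:[4,11] -> miss, prune
    N23 x:[47/2,31] y:[1,13] z:[5,30] -> miss, prune

19 AABB tests over nodes [0, 13, 7, 18, 6, 22, 21, 10, 9, 17, 24, 11, 15, 19, 8, 4, 27, 20, 23]; 1 leaf entered; closest P14.

== RESULT ==
19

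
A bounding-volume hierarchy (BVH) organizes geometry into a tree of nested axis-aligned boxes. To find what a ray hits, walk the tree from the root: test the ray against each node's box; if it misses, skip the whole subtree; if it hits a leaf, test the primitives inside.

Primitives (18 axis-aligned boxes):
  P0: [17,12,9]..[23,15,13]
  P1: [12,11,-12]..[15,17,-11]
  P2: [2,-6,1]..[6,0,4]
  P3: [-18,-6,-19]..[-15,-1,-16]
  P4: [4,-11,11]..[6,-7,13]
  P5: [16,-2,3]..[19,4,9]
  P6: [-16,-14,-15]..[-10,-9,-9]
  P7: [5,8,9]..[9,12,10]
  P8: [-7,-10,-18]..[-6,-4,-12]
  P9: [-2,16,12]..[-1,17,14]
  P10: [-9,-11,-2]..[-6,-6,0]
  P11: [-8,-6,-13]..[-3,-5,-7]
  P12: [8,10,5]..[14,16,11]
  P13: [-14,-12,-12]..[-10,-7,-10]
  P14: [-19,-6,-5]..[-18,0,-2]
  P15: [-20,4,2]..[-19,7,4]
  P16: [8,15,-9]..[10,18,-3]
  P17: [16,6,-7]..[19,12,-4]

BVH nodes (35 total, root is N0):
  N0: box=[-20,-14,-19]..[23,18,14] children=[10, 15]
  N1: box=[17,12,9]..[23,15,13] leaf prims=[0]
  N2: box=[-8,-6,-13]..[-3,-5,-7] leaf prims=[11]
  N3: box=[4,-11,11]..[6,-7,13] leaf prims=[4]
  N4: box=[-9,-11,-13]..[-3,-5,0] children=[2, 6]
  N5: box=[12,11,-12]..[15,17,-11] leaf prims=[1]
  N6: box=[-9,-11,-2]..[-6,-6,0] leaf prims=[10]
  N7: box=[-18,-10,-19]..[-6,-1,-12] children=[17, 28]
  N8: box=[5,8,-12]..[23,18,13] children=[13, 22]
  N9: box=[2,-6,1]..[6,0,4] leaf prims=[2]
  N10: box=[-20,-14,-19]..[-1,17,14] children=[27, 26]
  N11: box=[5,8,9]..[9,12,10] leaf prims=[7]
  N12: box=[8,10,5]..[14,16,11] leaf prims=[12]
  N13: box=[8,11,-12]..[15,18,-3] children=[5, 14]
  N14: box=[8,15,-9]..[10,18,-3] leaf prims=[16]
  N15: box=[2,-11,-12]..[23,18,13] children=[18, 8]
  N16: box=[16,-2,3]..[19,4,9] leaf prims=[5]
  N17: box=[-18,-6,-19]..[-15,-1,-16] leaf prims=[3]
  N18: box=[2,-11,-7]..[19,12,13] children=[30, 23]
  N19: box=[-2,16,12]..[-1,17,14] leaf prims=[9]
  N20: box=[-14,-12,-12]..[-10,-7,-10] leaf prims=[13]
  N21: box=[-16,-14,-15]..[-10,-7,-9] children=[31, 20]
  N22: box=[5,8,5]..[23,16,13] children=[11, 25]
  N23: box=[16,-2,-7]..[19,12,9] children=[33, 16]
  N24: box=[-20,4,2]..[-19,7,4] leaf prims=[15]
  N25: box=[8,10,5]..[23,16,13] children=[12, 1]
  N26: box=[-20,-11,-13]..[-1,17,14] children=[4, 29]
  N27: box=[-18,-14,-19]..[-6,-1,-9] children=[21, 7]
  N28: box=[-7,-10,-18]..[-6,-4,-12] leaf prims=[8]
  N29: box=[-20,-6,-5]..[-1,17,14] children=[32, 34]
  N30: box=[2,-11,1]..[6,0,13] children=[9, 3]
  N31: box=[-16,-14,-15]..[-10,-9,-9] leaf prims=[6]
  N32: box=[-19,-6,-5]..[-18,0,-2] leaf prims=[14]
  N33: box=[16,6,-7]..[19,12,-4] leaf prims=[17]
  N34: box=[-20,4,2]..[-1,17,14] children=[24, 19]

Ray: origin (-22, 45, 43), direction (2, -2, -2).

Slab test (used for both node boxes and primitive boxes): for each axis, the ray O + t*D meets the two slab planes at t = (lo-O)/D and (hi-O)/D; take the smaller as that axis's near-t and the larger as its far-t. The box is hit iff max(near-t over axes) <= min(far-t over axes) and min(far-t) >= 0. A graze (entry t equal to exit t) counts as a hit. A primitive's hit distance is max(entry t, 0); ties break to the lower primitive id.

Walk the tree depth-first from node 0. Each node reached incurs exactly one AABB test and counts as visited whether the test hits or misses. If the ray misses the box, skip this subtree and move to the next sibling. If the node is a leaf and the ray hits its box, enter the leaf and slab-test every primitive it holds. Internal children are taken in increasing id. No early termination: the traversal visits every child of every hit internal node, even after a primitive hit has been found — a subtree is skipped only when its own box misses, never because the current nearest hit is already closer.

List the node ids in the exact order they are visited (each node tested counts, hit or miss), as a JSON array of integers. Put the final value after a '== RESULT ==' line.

Traverse from the root:
N0 x:[1,45/2] y:[27/2,59/2] z:[29/2,31] -> hit [29/2,45/2], descend [10, 15]
  N10 x:[1,21/2] y:[14,59/2] z:[29/2,31] -> miss, prune
  N15 x:[12,45/2] y:[27/2,28] z:[15,55/2] -> hit [15,45/2], descend [8, 18]
    N8 x:[27/2,45/2] y:[27/2,37/2] z:[15,55/2] -> hit [15,37/2], descend [13, 22]
      N13 x:[15,37/2] y:[27/2,17] z:[23,55/2] -> miss, prune
      N22 x:[27/2,45/2] y:[29/2,37/2] z:[15,19] -> hit [15,37/2], descend [11, 25]
        N11 x:[27/2,31/2] y:[33/2,37/2] z:[33/2,17] -> miss, prune
        N25 x:[15,45/2] y:[29/2,35/2] z:[15,19] -> hit [15,35/2], descend [1, 12]
          N1 x:[39/2,45/2] y:[15,33/2] z:[15,17] -> miss, prune
          N12 x:[15,18] y:[29/2,35/2] z:[16,19] -> hit [16,35/2] leaf, test {P12@t=16}
    N18 x:[12,41/2] y:[33/2,28] z:[15,25] -> hit [33/2,41/2], descend [23, 30]
      N23 x:[19,41/2] y:[33/2,47/2] z:[17,25] -> hit [19,41/2], descend [16, 33]
        N16 x:[19,41/2] y:[41/2,47/2] z:[17,20] -> miss, prune
        N33 x:[19,41/2] y:[33/2,39/2] z:[47/2,25] -> miss, prune
      N30 x:[12,14] y:[45/2,28] z:[15,21] -> miss, prune

order=[0, 10, 15, 8, 13, 22, 11, 25, 1, 12, 18, 23, 16, 33, 30]  |boxes|=15  |leaves|=1  hit=P12

== RESULT ==
[0, 10, 15, 8, 13, 22, 11, 25, 1, 12, 18, 23, 16, 33, 30]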